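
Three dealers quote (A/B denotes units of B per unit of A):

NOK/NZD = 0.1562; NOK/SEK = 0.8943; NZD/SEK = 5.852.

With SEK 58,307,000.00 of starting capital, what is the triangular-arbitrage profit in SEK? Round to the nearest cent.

Profitable loop is SEK → NOK → NZD → SEK:
SEK 58,307,000.00 ÷ 0.8943 = NOK 65,198,479.26
NOK 65,198,479.26 × 0.1562 = NZD 10,184,002.46
NZD 10,184,002.46 × 5.852 = SEK 59,596,782.40
Profit = SEK 59,596,782.40 − SEK 58,307,000.00

Profit: SEK 1,289,782.40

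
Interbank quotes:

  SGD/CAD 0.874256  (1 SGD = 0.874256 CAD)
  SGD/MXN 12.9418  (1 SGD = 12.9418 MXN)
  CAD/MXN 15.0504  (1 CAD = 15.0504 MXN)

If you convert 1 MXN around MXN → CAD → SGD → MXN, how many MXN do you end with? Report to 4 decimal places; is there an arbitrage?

0.9836 (arbitrage exists)

Around MXN → CAD → SGD → MXN: 1 ÷ 15.0504 ÷ 0.874256 × 12.9418 = 0.983576
Product < 1; profitable direction is MXN → SGD → CAD → MXN.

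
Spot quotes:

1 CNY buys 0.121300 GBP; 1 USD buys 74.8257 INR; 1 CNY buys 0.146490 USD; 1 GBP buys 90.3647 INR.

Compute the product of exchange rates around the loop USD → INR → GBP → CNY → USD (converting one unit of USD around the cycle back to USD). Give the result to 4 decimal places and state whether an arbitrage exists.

1.0000 (no arbitrage)

Around USD → INR → GBP → CNY → USD: 1 × 74.8257 ÷ 90.3647 ÷ 0.121300 × 0.146490 = 0.999998
Product ≈ 1 (deviation 0.000%, within rounding noise).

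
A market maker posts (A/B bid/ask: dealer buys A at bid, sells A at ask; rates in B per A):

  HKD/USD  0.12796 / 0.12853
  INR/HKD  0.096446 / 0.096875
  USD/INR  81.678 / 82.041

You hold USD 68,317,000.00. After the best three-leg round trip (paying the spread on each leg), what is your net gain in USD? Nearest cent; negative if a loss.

Net profit: USD 547,014.01

Best loop USD → INR → HKD → USD:
USD 68,317,000.00 × 81.678 (sell USD at bid) = INR 5,579,995,926.00
INR 5,579,995,926.00 × 0.096446 (sell INR at bid) = HKD 538,168,287.08
HKD 538,168,287.08 × 0.12796 (sell HKD at bid) = USD 68,864,014.01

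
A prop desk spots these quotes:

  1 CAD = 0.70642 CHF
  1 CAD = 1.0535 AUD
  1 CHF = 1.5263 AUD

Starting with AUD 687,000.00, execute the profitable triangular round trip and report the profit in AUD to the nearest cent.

Profit: AUD 16,112.94

Profitable loop is AUD → CAD → CHF → AUD:
AUD 687,000.00 ÷ 1.0535 = CAD 652,112.01
CAD 652,112.01 × 0.70642 = CHF 460,664.96
CHF 460,664.96 × 1.5263 = AUD 703,112.94
Profit = AUD 703,112.94 − AUD 687,000.00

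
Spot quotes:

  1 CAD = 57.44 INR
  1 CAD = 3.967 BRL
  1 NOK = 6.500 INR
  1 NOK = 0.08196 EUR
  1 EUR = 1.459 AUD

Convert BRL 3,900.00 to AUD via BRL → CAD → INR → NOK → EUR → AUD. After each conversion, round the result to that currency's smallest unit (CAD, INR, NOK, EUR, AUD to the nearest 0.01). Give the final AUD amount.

AUD 1,038.87

BRL 3,900.00 ÷ 3.967 = CAD 983.11
CAD 983.11 × 57.44 = INR 56,469.84
INR 56,469.84 ÷ 6.500 = NOK 8,687.67
NOK 8,687.67 × 0.08196 = EUR 712.04
EUR 712.04 × 1.459 = AUD 1,038.87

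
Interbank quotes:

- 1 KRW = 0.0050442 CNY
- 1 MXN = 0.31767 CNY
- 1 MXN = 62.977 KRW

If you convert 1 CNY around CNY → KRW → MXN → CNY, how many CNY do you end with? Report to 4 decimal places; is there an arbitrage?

1.0000 (no arbitrage)

Around CNY → KRW → MXN → CNY: 1 ÷ 0.0050442 ÷ 62.977 × 0.31767 = 1.000004
Product ≈ 1 (deviation 0.000%, within rounding noise).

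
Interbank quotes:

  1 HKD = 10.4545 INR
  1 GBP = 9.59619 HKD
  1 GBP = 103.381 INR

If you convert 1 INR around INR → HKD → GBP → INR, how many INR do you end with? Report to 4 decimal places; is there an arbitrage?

1.0305 (arbitrage exists)

Around INR → HKD → GBP → INR: 1 ÷ 10.4545 ÷ 9.59619 × 103.381 = 1.030478
Product > 1; profitable direction is INR → HKD → GBP → INR.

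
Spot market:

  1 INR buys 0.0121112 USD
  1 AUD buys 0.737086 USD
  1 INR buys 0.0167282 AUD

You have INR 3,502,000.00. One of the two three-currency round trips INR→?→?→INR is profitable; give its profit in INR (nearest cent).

Profit: INR 63,302.14

Profitable loop is INR → AUD → USD → INR:
INR 3,502,000.00 × 0.0167282 = AUD 58,582.16
AUD 58,582.16 × 0.737086 = USD 43,180.09
USD 43,180.09 ÷ 0.0121112 = INR 3,565,302.14
Profit = INR 3,565,302.14 − INR 3,502,000.00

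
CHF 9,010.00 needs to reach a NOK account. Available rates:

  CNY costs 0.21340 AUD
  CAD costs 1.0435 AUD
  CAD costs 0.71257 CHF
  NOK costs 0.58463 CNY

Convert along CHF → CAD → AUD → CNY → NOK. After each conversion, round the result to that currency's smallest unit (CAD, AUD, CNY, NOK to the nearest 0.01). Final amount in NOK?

NOK 105,758.22

CHF 9,010.00 ÷ 0.71257 = CAD 12,644.37
CAD 12,644.37 × 1.0435 = AUD 13,194.40
AUD 13,194.40 ÷ 0.21340 = CNY 61,829.43
CNY 61,829.43 ÷ 0.58463 = NOK 105,758.22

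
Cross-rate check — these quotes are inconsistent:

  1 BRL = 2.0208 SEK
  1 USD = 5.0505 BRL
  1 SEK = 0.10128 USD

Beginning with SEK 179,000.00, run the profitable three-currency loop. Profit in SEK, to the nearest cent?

Profit: SEK 6,026.71

Profitable loop is SEK → USD → BRL → SEK:
SEK 179,000.00 × 0.10128 = USD 18,129.12
USD 18,129.12 × 5.0505 = BRL 91,561.12
BRL 91,561.12 × 2.0208 = SEK 185,026.71
Profit = SEK 185,026.71 − SEK 179,000.00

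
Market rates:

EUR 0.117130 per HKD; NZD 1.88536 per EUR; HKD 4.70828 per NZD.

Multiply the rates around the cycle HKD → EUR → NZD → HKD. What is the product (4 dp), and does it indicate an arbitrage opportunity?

1.0397 (arbitrage exists)

Around HKD → EUR → NZD → HKD: 1 × 0.117130 × 1.88536 × 4.70828 = 1.039740
Product > 1; profitable direction is HKD → EUR → NZD → HKD.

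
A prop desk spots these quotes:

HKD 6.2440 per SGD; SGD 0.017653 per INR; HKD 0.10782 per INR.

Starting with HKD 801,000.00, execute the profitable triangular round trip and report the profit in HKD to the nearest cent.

Profit: HKD 17,869.33

Profitable loop is HKD → INR → SGD → HKD:
HKD 801,000.00 ÷ 0.10782 = INR 7,429,048.41
INR 7,429,048.41 × 0.017653 = SGD 131,144.99
SGD 131,144.99 × 6.2440 = HKD 818,869.33
Profit = HKD 818,869.33 − HKD 801,000.00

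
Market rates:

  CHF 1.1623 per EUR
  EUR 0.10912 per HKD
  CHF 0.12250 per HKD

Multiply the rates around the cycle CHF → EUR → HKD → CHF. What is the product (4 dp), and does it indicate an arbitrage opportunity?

0.9659 (arbitrage exists)

Around CHF → EUR → HKD → CHF: 1 ÷ 1.1623 ÷ 0.10912 × 0.12250 = 0.965858
Product < 1; profitable direction is CHF → HKD → EUR → CHF.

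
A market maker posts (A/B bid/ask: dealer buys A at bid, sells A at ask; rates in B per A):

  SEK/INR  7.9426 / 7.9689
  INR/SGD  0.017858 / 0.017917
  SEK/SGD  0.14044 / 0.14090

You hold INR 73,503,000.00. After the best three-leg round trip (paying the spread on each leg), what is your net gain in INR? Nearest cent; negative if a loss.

Net profit: INR 489,820.44

Best loop INR → SGD → SEK → INR:
INR 73,503,000.00 × 0.017858 (sell INR at bid) = SGD 1,312,616.57
SGD 1,312,616.57 ÷ 0.14090 (buy SEK at ask) = SEK 9,315,944.46
SEK 9,315,944.46 × 7.9426 (sell SEK at bid) = INR 73,992,820.44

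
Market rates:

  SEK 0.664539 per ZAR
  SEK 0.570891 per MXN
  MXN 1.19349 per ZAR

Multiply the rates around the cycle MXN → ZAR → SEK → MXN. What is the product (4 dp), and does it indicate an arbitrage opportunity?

Around MXN → ZAR → SEK → MXN: 1 ÷ 1.19349 × 0.664539 ÷ 0.570891 = 0.975323
Product < 1; profitable direction is MXN → SEK → ZAR → MXN.

0.9753 (arbitrage exists)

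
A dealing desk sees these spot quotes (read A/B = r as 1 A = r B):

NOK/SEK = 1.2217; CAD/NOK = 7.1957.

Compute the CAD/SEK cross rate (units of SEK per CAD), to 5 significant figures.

CAD/SEK = 8.7910

1 CAD × 7.1957 = 7.1957 NOK
7.1957 NOK × 1.2217 = 8.79099 SEK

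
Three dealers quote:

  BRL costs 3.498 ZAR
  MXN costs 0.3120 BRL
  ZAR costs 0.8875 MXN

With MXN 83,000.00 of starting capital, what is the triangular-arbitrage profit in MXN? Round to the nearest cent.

Profitable loop is MXN → ZAR → BRL → MXN:
MXN 83,000.00 ÷ 0.8875 = ZAR 93,521.13
ZAR 93,521.13 ÷ 3.498 = BRL 26,735.60
BRL 26,735.60 ÷ 0.3120 = MXN 85,691.02
Profit = MXN 85,691.02 − MXN 83,000.00

Profit: MXN 2,691.02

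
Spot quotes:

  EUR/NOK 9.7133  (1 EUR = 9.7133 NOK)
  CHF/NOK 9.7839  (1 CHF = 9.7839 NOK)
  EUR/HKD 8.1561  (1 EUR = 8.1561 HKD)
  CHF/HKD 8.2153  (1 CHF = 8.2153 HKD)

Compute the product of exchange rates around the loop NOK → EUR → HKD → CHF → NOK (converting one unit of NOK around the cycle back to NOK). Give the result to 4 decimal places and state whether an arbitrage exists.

1.0000 (no arbitrage)

Around NOK → EUR → HKD → CHF → NOK: 1 ÷ 9.7133 × 8.1561 ÷ 8.2153 × 9.7839 = 1.000010
Product ≈ 1 (deviation 0.001%, within rounding noise).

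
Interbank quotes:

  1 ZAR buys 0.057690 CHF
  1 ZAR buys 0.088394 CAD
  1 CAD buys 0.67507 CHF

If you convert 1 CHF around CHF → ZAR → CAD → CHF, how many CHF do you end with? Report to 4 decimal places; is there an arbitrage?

1.0344 (arbitrage exists)

Around CHF → ZAR → CAD → CHF: 1 ÷ 0.057690 × 0.088394 × 0.67507 = 1.034358
Product > 1; profitable direction is CHF → ZAR → CAD → CHF.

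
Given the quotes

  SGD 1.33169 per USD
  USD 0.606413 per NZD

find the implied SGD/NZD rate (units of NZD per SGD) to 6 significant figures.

SGD/NZD = 1.23831

1 SGD ÷ 1.33169 = 0.750926 USD
0.750926 USD ÷ 0.606413 = 1.23831 NZD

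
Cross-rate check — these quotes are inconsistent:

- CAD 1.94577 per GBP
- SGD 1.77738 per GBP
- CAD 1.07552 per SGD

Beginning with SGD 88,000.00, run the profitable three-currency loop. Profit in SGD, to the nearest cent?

Profit: SGD 1,572.64

Profitable loop is SGD → GBP → CAD → SGD:
SGD 88,000.00 ÷ 1.77738 = GBP 49,511.08
GBP 49,511.08 × 1.94577 = CAD 96,337.17
CAD 96,337.17 ÷ 1.07552 = SGD 89,572.64
Profit = SGD 89,572.64 − SGD 88,000.00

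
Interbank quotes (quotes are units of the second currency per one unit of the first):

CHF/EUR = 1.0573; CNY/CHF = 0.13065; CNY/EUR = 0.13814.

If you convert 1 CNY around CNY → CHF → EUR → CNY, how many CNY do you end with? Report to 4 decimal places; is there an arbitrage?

Around CNY → CHF → EUR → CNY: 1 × 0.13065 × 1.0573 ÷ 0.13814 = 0.999973
Product ≈ 1 (deviation 0.003%, within rounding noise).

1.0000 (no arbitrage)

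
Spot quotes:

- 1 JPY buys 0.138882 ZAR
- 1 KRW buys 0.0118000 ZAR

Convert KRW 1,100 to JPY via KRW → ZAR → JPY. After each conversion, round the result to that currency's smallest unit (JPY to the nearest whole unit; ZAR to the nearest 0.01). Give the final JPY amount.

KRW 1,100 × 0.0118000 = ZAR 12.98
ZAR 12.98 ÷ 0.138882 = JPY 93

JPY 93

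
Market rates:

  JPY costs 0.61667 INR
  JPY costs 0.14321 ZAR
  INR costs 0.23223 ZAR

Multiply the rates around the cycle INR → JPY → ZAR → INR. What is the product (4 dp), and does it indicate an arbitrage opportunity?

Around INR → JPY → ZAR → INR: 1 ÷ 0.61667 × 0.14321 ÷ 0.23223 = 1.000005
Product ≈ 1 (deviation 0.001%, within rounding noise).

1.0000 (no arbitrage)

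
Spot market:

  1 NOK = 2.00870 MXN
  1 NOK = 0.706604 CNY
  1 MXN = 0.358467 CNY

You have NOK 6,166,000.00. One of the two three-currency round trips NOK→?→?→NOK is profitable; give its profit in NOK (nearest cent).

Profit: NOK 117,356.33

Profitable loop is NOK → MXN → CNY → NOK:
NOK 6,166,000.00 × 2.00870 = MXN 12,385,644.20
MXN 12,385,644.20 × 0.358467 = CNY 4,439,844.72
CNY 4,439,844.72 ÷ 0.706604 = NOK 6,283,356.33
Profit = NOK 6,283,356.33 − NOK 6,166,000.00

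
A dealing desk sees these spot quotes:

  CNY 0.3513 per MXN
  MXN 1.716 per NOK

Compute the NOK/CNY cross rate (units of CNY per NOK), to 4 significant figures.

1 NOK × 1.716 = 1.716 MXN
1.716 MXN × 0.3513 = 0.602831 CNY

NOK/CNY = 0.6028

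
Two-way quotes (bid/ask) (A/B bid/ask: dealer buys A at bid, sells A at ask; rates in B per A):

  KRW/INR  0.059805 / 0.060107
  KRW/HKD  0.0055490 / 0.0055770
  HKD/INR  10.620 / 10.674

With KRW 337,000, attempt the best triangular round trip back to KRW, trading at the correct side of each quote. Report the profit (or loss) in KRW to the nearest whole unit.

Best loop KRW → INR → HKD → KRW:
KRW 337,000 × 0.059805 (sell KRW at bid) = INR 20,154.28
INR 20,154.28 ÷ 10.674 (buy HKD at ask) = HKD 1,888.17
HKD 1,888.17 ÷ 0.0055770 (buy KRW at ask) = KRW 338,563

Net profit: KRW 1,563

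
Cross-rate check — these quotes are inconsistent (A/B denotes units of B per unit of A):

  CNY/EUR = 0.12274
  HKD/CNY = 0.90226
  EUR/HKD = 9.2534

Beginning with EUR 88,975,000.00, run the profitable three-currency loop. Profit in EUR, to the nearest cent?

Profitable loop is EUR → HKD → CNY → EUR:
EUR 88,975,000.00 × 9.2534 = HKD 823,321,265.00
HKD 823,321,265.00 × 0.90226 = CNY 742,849,844.56
CNY 742,849,844.56 × 0.12274 = EUR 91,177,389.92
Profit = EUR 91,177,389.92 − EUR 88,975,000.00

Profit: EUR 2,202,389.92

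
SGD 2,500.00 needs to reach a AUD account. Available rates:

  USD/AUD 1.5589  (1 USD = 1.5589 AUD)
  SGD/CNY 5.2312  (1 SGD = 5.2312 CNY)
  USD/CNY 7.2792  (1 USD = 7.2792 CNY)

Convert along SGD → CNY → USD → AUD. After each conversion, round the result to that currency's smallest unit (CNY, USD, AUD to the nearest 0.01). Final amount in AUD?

AUD 2,800.77

SGD 2,500.00 × 5.2312 = CNY 13,078.00
CNY 13,078.00 ÷ 7.2792 = USD 1,796.63
USD 1,796.63 × 1.5589 = AUD 2,800.77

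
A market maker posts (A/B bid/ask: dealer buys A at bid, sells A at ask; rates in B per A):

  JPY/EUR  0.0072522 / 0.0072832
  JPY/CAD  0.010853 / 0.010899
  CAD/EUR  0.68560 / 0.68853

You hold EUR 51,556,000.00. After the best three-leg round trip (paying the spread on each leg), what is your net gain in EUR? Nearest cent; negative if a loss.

Best loop EUR → JPY → CAD → EUR:
EUR 51,556,000.00 ÷ 0.0072832 (buy JPY at ask) = JPY 7,078,756,591
JPY 7,078,756,591 × 0.010853 (sell JPY at bid) = CAD 76,825,745.28
CAD 76,825,745.28 × 0.68560 (sell CAD at bid) = EUR 52,671,730.96

Net profit: EUR 1,115,730.96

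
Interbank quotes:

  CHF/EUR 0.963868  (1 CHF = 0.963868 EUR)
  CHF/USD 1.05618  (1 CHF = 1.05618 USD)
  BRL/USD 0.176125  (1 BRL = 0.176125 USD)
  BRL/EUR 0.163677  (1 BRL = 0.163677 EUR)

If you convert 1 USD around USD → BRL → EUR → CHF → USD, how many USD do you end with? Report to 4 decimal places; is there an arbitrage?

Around USD → BRL → EUR → CHF → USD: 1 ÷ 0.176125 × 0.163677 ÷ 0.963868 × 1.05618 = 1.018326
Product > 1; profitable direction is USD → BRL → EUR → CHF → USD.

1.0183 (arbitrage exists)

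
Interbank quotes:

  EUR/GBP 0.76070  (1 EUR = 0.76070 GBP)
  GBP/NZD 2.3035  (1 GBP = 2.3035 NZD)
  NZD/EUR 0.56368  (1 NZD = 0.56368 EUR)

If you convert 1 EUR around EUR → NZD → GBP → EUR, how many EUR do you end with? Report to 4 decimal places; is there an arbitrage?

Around EUR → NZD → GBP → EUR: 1 ÷ 0.56368 ÷ 2.3035 ÷ 0.76070 = 1.012432
Product > 1; profitable direction is EUR → NZD → GBP → EUR.

1.0124 (arbitrage exists)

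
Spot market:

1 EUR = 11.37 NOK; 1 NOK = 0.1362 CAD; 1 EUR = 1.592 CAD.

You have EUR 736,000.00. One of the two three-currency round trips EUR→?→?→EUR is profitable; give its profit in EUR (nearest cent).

Profitable loop is EUR → CAD → NOK → EUR:
EUR 736,000.00 × 1.592 = CAD 1,171,712.00
CAD 1,171,712.00 ÷ 0.1362 = NOK 8,602,878.12
NOK 8,602,878.12 ÷ 11.37 = EUR 756,629.56
Profit = EUR 756,629.56 − EUR 736,000.00

Profit: EUR 20,629.56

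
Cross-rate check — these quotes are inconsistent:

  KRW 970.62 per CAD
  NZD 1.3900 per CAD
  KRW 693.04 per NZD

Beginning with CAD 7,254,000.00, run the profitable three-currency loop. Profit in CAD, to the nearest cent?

Profitable loop is CAD → KRW → NZD → CAD:
CAD 7,254,000.00 × 970.62 = KRW 7,040,877,480
KRW 7,040,877,480 ÷ 693.04 = NZD 10,159,409.96
NZD 10,159,409.96 ÷ 1.3900 = CAD 7,308,928.03
Profit = CAD 7,308,928.03 − CAD 7,254,000.00

Profit: CAD 54,928.03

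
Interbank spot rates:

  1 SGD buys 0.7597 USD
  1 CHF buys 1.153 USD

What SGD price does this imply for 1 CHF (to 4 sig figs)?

1 CHF × 1.153 = 1.153 USD
1.153 USD ÷ 0.7597 = 1.5177 SGD

CHF/SGD = 1.518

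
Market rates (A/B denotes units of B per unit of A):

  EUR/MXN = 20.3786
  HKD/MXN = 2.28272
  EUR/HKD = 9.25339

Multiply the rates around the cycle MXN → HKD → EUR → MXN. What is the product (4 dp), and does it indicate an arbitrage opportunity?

0.9648 (arbitrage exists)

Around MXN → HKD → EUR → MXN: 1 ÷ 2.28272 ÷ 9.25339 × 20.3786 = 0.964763
Product < 1; profitable direction is MXN → EUR → HKD → MXN.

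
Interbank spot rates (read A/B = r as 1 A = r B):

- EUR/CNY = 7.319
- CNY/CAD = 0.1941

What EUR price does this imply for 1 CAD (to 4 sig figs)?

1 CAD ÷ 0.1941 = 5.15198 CNY
5.15198 CNY ÷ 7.319 = 0.703919 EUR

CAD/EUR = 0.7039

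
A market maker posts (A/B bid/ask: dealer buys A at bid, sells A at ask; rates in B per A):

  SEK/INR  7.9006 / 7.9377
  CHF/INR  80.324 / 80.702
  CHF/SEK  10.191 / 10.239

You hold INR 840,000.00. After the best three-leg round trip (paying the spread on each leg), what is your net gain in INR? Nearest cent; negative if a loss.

Net result: INR -1,946.27 (no profitable arbitrage after spreads)

Best loop INR → CHF → SEK → INR:
INR 840,000.00 ÷ 80.702 (buy CHF at ask) = CHF 10,408.66
CHF 10,408.66 × 10.191 (sell CHF at bid) = SEK 106,074.69
SEK 106,074.69 × 7.9006 (sell SEK at bid) = INR 838,053.73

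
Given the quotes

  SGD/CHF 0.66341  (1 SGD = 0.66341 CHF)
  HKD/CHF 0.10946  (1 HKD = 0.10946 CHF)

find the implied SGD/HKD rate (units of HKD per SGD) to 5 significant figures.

1 SGD × 0.66341 = 0.66341 CHF
0.66341 CHF ÷ 0.10946 = 6.06075 HKD

SGD/HKD = 6.0608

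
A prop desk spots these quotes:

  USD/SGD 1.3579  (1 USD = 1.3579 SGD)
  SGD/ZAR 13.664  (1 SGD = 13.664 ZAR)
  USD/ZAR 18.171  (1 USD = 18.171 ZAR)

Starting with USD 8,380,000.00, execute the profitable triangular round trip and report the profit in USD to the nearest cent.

Profit: USD 176,789.18

Profitable loop is USD → SGD → ZAR → USD:
USD 8,380,000.00 × 1.3579 = SGD 11,379,202.00
SGD 11,379,202.00 × 13.664 = ZAR 155,485,416.13
ZAR 155,485,416.13 ÷ 18.171 = USD 8,556,789.18
Profit = USD 8,556,789.18 − USD 8,380,000.00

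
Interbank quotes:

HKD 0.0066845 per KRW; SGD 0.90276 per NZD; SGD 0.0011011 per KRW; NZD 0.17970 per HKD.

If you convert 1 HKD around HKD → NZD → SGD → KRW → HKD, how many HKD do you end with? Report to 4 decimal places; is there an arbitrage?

0.9848 (arbitrage exists)

Around HKD → NZD → SGD → KRW → HKD: 1 × 0.17970 × 0.90276 ÷ 0.0011011 × 0.0066845 = 0.984833
Product < 1; profitable direction is HKD → KRW → SGD → NZD → HKD.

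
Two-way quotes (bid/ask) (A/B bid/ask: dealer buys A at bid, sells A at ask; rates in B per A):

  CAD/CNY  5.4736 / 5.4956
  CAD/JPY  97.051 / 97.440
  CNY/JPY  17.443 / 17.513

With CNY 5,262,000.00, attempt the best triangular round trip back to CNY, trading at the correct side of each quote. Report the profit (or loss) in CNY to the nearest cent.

Best loop CNY → CAD → JPY → CNY:
CNY 5,262,000.00 ÷ 5.4956 (buy CAD at ask) = CAD 957,493.27
CAD 957,493.27 × 97.051 (sell CAD at bid) = JPY 92,925,679
JPY 92,925,679 ÷ 17.513 (buy CNY at ask) = CNY 5,306,097.13

Net profit: CNY 44,097.13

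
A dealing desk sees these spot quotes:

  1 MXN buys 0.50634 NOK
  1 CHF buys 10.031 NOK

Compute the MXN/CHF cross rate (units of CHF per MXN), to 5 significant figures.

MXN/CHF = 0.050478

1 MXN × 0.50634 = 0.50634 NOK
0.50634 NOK ÷ 10.031 = 0.0504775 CHF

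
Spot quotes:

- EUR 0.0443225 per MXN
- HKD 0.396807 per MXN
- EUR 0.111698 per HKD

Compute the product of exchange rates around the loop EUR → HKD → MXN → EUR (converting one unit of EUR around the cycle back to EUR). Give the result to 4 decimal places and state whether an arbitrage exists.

1.0000 (no arbitrage)

Around EUR → HKD → MXN → EUR: 1 ÷ 0.111698 ÷ 0.396807 × 0.0443225 = 0.999999
Product ≈ 1 (deviation 0.000%, within rounding noise).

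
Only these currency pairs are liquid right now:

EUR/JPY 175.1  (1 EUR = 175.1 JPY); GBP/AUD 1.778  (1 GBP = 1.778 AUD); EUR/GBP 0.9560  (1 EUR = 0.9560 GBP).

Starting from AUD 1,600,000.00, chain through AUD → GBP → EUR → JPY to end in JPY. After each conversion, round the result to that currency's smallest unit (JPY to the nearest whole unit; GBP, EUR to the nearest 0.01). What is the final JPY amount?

JPY 164,822,493

AUD 1,600,000.00 ÷ 1.778 = GBP 899,887.51
GBP 899,887.51 ÷ 0.9560 = EUR 941,304.93
EUR 941,304.93 × 175.1 = JPY 164,822,493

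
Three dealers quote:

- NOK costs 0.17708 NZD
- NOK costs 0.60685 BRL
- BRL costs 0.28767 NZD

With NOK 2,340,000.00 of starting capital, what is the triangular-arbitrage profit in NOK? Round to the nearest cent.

Profitable loop is NOK → NZD → BRL → NOK:
NOK 2,340,000.00 × 0.17708 = NZD 414,367.20
NZD 414,367.20 ÷ 0.28767 = BRL 1,440,425.49
BRL 1,440,425.49 ÷ 0.60685 = NOK 2,373,610.43
Profit = NOK 2,373,610.43 − NOK 2,340,000.00

Profit: NOK 33,610.43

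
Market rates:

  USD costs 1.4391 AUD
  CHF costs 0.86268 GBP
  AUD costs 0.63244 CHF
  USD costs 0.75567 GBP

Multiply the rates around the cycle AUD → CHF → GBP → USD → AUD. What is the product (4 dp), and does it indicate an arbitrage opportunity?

1.0390 (arbitrage exists)

Around AUD → CHF → GBP → USD → AUD: 1 × 0.63244 × 0.86268 ÷ 0.75567 × 1.4391 = 1.039029
Product > 1; profitable direction is AUD → CHF → GBP → USD → AUD.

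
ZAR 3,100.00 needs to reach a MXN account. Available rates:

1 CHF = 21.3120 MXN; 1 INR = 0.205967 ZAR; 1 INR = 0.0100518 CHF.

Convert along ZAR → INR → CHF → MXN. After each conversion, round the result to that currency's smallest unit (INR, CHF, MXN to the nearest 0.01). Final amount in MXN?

ZAR 3,100.00 ÷ 0.205967 = INR 15,050.95
INR 15,050.95 × 0.0100518 = CHF 151.29
CHF 151.29 × 21.3120 = MXN 3,224.29

MXN 3,224.29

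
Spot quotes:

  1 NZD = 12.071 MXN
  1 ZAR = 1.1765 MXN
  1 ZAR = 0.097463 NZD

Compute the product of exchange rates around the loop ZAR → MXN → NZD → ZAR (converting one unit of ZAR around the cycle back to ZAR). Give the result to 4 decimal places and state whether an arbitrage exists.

Around ZAR → MXN → NZD → ZAR: 1 × 1.1765 ÷ 12.071 ÷ 0.097463 = 1.000021
Product ≈ 1 (deviation 0.002%, within rounding noise).

1.0000 (no arbitrage)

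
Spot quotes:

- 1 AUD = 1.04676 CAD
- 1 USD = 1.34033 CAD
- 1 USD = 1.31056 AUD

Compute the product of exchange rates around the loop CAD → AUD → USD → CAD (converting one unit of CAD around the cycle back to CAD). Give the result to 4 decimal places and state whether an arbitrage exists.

0.9770 (arbitrage exists)

Around CAD → AUD → USD → CAD: 1 ÷ 1.04676 ÷ 1.31056 × 1.34033 = 0.977030
Product < 1; profitable direction is CAD → USD → AUD → CAD.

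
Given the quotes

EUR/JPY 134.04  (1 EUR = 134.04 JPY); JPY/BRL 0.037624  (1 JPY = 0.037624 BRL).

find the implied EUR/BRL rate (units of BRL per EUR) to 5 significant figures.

EUR/BRL = 5.0431

1 EUR × 134.04 = 134.04 JPY
134.04 JPY × 0.037624 = 5.04312 BRL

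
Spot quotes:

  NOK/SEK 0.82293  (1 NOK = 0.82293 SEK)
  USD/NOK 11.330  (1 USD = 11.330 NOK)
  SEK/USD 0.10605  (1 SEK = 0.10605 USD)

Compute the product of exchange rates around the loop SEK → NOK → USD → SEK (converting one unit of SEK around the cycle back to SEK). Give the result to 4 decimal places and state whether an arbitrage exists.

1.0113 (arbitrage exists)

Around SEK → NOK → USD → SEK: 1 ÷ 0.82293 ÷ 11.330 ÷ 0.10605 = 1.011338
Product > 1; profitable direction is SEK → NOK → USD → SEK.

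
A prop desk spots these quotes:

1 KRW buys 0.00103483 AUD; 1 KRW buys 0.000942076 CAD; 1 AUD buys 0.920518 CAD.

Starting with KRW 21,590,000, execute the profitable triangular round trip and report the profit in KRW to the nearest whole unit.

Profitable loop is KRW → AUD → CAD → KRW:
KRW 21,590,000 × 0.00103483 = AUD 22,341.98
AUD 22,341.98 × 0.920518 = CAD 20,566.19
CAD 20,566.19 ÷ 0.000942076 = KRW 21,830,717
Profit = KRW 21,830,717 − KRW 21,590,000

Profit: KRW 240,717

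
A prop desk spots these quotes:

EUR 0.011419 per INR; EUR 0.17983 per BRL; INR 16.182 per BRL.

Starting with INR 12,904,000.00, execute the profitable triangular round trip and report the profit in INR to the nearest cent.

Profitable loop is INR → EUR → BRL → INR:
INR 12,904,000.00 × 0.011419 = EUR 147,350.78
EUR 147,350.78 ÷ 0.17983 = BRL 819,389.29
BRL 819,389.29 × 16.182 = INR 13,259,357.49
Profit = INR 13,259,357.49 − INR 12,904,000.00

Profit: INR 355,357.49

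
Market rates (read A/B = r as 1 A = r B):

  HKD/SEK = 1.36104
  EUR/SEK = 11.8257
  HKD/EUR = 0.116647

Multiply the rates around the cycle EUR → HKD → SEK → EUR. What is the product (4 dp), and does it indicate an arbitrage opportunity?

0.9867 (arbitrage exists)

Around EUR → HKD → SEK → EUR: 1 ÷ 0.116647 × 1.36104 ÷ 11.8257 = 0.986667
Product < 1; profitable direction is EUR → SEK → HKD → EUR.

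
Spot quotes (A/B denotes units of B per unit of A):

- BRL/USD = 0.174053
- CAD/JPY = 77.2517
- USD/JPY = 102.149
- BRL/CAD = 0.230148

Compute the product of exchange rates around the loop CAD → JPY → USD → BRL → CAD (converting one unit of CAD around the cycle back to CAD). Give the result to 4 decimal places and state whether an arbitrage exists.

Around CAD → JPY → USD → BRL → CAD: 1 × 77.2517 ÷ 102.149 ÷ 0.174053 × 0.230148 = 0.999999
Product ≈ 1 (deviation 0.000%, within rounding noise).

1.0000 (no arbitrage)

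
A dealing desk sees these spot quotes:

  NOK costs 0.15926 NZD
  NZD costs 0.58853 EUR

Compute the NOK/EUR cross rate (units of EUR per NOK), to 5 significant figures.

1 NOK × 0.15926 = 0.15926 NZD
0.15926 NZD × 0.58853 = 0.0937293 EUR

NOK/EUR = 0.093729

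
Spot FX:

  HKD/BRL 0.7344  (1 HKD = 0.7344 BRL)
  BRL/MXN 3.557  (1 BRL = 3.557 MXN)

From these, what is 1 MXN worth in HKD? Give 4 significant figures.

MXN/HKD = 0.3828

1 MXN ÷ 3.557 = 0.281136 BRL
0.281136 BRL ÷ 0.7344 = 0.38281 HKD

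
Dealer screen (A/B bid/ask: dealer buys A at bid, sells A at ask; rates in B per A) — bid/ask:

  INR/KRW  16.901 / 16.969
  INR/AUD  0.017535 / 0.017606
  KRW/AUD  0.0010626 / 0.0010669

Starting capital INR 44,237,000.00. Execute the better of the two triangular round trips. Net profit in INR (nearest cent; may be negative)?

Net profit: INR 886,957.63

Best loop INR → KRW → AUD → INR:
INR 44,237,000.00 × 16.901 (sell INR at bid) = KRW 747,649,537
KRW 747,649,537 × 0.0010626 (sell KRW at bid) = AUD 794,452.40
AUD 794,452.40 ÷ 0.017606 (buy INR at ask) = INR 45,123,957.63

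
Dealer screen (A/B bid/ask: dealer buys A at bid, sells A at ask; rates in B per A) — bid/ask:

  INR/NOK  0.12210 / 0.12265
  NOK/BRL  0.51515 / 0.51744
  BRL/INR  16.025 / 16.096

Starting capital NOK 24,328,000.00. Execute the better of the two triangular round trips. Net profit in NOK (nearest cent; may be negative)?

Net profit: NOK 193,882.86

Best loop NOK → BRL → INR → NOK:
NOK 24,328,000.00 × 0.51515 (sell NOK at bid) = BRL 12,532,569.20
BRL 12,532,569.20 × 16.025 (sell BRL at bid) = INR 200,834,421.43
INR 200,834,421.43 × 0.12210 (sell INR at bid) = NOK 24,521,882.86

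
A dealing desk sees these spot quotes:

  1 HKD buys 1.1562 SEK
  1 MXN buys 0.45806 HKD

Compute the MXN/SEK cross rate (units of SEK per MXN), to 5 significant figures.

1 MXN × 0.45806 = 0.45806 HKD
0.45806 HKD × 1.1562 = 0.529609 SEK

MXN/SEK = 0.52961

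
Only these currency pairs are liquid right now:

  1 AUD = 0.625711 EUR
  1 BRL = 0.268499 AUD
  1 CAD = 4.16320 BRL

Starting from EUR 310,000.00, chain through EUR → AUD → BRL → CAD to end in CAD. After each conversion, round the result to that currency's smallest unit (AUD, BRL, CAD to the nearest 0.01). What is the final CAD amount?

EUR 310,000.00 ÷ 0.625711 = AUD 495,436.39
AUD 495,436.39 ÷ 0.268499 = BRL 1,845,207.58
BRL 1,845,207.58 ÷ 4.16320 = CAD 443,218.58

CAD 443,218.58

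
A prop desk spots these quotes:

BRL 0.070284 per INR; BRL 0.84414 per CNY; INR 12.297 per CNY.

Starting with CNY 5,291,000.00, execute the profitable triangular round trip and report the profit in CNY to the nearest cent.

Profit: CNY 126,250.58

Profitable loop is CNY → INR → BRL → CNY:
CNY 5,291,000.00 × 12.297 = INR 65,063,427.00
INR 65,063,427.00 × 0.070284 = BRL 4,572,917.90
BRL 4,572,917.90 ÷ 0.84414 = CNY 5,417,250.58
Profit = CNY 5,417,250.58 − CNY 5,291,000.00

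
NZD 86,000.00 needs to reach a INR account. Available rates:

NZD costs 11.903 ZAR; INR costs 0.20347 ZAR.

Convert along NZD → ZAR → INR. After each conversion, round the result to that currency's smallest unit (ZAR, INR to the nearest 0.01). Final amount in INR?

NZD 86,000.00 × 11.903 = ZAR 1,023,658.00
ZAR 1,023,658.00 ÷ 0.20347 = INR 5,031,002.11

INR 5,031,002.11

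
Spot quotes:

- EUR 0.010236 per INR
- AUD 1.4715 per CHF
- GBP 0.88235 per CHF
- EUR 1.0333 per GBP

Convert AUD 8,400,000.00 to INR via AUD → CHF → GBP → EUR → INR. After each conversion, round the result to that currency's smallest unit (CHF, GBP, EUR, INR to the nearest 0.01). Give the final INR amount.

INR 508,459,143.22

AUD 8,400,000.00 ÷ 1.4715 = CHF 5,708,460.75
CHF 5,708,460.75 × 0.88235 = GBP 5,036,860.34
GBP 5,036,860.34 × 1.0333 = EUR 5,204,587.79
EUR 5,204,587.79 ÷ 0.010236 = INR 508,459,143.22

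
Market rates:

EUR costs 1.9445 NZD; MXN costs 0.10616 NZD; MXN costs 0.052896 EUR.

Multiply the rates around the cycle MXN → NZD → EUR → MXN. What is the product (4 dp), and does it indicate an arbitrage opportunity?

Around MXN → NZD → EUR → MXN: 1 × 0.10616 ÷ 1.9445 ÷ 0.052896 = 1.032120
Product > 1; profitable direction is MXN → NZD → EUR → MXN.

1.0321 (arbitrage exists)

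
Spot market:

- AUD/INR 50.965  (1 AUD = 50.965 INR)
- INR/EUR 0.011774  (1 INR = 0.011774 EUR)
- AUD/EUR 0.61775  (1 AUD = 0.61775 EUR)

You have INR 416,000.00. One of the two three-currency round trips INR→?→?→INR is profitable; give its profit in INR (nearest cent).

Profit: INR 12,262.48

Profitable loop is INR → AUD → EUR → INR:
INR 416,000.00 ÷ 50.965 = AUD 8,162.46
AUD 8,162.46 × 0.61775 = EUR 5,042.36
EUR 5,042.36 ÷ 0.011774 = INR 428,262.48
Profit = INR 428,262.48 − INR 416,000.00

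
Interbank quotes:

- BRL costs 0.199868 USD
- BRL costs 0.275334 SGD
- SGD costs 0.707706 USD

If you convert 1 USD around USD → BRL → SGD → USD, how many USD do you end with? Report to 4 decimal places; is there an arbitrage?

0.9749 (arbitrage exists)

Around USD → BRL → SGD → USD: 1 ÷ 0.199868 × 0.275334 × 0.707706 = 0.974921
Product < 1; profitable direction is USD → SGD → BRL → USD.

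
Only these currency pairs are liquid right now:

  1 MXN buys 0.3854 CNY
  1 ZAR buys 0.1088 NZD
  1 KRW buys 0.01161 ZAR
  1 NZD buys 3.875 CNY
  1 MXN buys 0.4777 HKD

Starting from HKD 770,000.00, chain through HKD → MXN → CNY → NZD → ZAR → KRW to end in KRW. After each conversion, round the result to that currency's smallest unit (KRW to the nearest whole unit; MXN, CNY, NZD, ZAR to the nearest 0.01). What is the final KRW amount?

KRW 126,915,414

HKD 770,000.00 ÷ 0.4777 = MXN 1,611,890.31
MXN 1,611,890.31 × 0.3854 = CNY 621,222.53
CNY 621,222.53 ÷ 3.875 = NZD 160,315.49
NZD 160,315.49 ÷ 0.1088 = ZAR 1,473,487.96
ZAR 1,473,487.96 ÷ 0.01161 = KRW 126,915,414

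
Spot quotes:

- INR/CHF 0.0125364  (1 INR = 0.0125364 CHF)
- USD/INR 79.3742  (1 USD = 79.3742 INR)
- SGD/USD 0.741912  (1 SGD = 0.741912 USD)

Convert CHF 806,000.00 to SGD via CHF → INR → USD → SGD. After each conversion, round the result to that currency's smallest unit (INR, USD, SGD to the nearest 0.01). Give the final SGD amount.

SGD 1,091,768.22

CHF 806,000.00 ÷ 0.0125364 = INR 64,292,779.43
INR 64,292,779.43 ÷ 79.3742 = USD 809,995.94
USD 809,995.94 ÷ 0.741912 = SGD 1,091,768.22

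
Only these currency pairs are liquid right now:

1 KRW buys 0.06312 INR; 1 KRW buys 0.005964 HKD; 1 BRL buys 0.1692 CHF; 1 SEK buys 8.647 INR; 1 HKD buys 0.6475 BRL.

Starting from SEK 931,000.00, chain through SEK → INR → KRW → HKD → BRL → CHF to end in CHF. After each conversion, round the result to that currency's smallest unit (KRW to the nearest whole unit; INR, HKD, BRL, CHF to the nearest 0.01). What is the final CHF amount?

SEK 931,000.00 × 8.647 = INR 8,050,357.00
INR 8,050,357.00 ÷ 0.06312 = KRW 127,540,510
KRW 127,540,510 × 0.005964 = HKD 760,651.60
HKD 760,651.60 × 0.6475 = BRL 492,521.91
BRL 492,521.91 × 0.1692 = CHF 83,334.71

CHF 83,334.71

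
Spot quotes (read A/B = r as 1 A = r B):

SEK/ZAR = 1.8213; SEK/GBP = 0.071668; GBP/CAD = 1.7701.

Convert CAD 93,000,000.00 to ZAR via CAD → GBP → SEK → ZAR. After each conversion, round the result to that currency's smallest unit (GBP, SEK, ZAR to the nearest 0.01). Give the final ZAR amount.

ZAR 1,335,184,705.96

CAD 93,000,000.00 ÷ 1.7701 = GBP 52,539,404.55
GBP 52,539,404.55 ÷ 0.071668 = SEK 733,094,331.50
SEK 733,094,331.50 × 1.8213 = ZAR 1,335,184,705.96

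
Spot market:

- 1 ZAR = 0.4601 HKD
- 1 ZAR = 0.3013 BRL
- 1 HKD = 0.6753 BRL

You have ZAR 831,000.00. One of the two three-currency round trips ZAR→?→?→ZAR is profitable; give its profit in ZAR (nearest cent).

Profit: ZAR 25,940.91

Profitable loop is ZAR → HKD → BRL → ZAR:
ZAR 831,000.00 × 0.4601 = HKD 382,343.10
HKD 382,343.10 × 0.6753 = BRL 258,196.30
BRL 258,196.30 ÷ 0.3013 = ZAR 856,940.91
Profit = ZAR 856,940.91 − ZAR 831,000.00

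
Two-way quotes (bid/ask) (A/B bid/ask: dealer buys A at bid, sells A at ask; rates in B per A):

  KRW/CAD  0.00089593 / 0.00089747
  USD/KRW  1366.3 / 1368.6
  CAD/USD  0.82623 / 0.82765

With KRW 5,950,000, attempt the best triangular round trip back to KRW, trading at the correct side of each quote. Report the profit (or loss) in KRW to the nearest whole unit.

Net profit: KRW 67,804

Best loop KRW → CAD → USD → KRW:
KRW 5,950,000 × 0.00089593 (sell KRW at bid) = CAD 5,330.78
CAD 5,330.78 × 0.82623 (sell CAD at bid) = USD 4,404.45
USD 4,404.45 × 1366.3 (sell USD at bid) = KRW 6,017,804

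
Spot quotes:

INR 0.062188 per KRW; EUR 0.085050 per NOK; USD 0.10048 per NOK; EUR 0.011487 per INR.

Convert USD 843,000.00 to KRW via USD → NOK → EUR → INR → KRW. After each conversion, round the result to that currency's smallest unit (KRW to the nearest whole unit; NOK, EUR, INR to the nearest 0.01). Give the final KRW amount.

KRW 998,870,201

USD 843,000.00 ÷ 0.10048 = NOK 8,389,729.30
NOK 8,389,729.30 × 0.085050 = EUR 713,546.48
EUR 713,546.48 ÷ 0.011487 = INR 62,117,740.05
INR 62,117,740.05 ÷ 0.062188 = KRW 998,870,201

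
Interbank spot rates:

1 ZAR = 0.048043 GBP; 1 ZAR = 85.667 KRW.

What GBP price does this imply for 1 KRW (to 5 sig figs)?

KRW/GBP = 0.00056081

1 KRW ÷ 85.667 = 0.0116731 ZAR
0.0116731 ZAR × 0.048043 = 0.000560811 GBP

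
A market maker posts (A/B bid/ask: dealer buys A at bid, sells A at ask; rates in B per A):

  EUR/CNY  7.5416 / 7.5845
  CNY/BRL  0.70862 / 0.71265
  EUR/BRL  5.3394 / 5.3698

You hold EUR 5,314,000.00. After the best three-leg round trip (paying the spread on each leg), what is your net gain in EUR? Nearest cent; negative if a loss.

Best loop EUR → CNY → BRL → EUR:
EUR 5,314,000.00 × 7.5416 (sell EUR at bid) = CNY 40,076,062.40
CNY 40,076,062.40 × 0.70862 (sell CNY at bid) = BRL 28,398,699.34
BRL 28,398,699.34 ÷ 5.3698 (buy EUR at ask) = EUR 5,288,595.36

Net result: EUR -25,404.64 (no profitable arbitrage after spreads)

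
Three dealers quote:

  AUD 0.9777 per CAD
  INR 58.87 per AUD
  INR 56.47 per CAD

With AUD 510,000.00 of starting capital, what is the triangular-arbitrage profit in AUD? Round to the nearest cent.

Profitable loop is AUD → INR → CAD → AUD:
AUD 510,000.00 × 58.87 = INR 30,023,700.00
INR 30,023,700.00 ÷ 56.47 = CAD 531,675.23
CAD 531,675.23 × 0.9777 = AUD 519,818.87
Profit = AUD 519,818.87 − AUD 510,000.00

Profit: AUD 9,818.87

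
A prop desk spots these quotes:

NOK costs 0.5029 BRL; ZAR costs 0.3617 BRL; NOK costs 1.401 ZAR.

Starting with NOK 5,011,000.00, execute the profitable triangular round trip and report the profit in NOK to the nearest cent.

Profit: NOK 38,279.50

Profitable loop is NOK → ZAR → BRL → NOK:
NOK 5,011,000.00 × 1.401 = ZAR 7,020,411.00
ZAR 7,020,411.00 × 0.3617 = BRL 2,539,282.66
BRL 2,539,282.66 ÷ 0.5029 = NOK 5,049,279.50
Profit = NOK 5,049,279.50 − NOK 5,011,000.00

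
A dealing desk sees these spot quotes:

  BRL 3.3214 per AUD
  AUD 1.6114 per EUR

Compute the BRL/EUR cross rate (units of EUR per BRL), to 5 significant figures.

1 BRL ÷ 3.3214 = 0.301078 AUD
0.301078 AUD ÷ 1.6114 = 0.186842 EUR

BRL/EUR = 0.18684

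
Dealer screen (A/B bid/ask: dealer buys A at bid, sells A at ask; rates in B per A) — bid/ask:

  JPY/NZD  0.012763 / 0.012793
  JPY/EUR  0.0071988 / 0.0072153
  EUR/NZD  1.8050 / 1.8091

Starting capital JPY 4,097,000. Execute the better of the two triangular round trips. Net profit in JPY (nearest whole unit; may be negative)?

Net profit: JPY 64,318

Best loop JPY → EUR → NZD → JPY:
JPY 4,097,000 × 0.0071988 (sell JPY at bid) = EUR 29,493.48
EUR 29,493.48 × 1.8050 (sell EUR at bid) = NZD 53,235.74
NZD 53,235.74 ÷ 0.012793 (buy JPY at ask) = JPY 4,161,318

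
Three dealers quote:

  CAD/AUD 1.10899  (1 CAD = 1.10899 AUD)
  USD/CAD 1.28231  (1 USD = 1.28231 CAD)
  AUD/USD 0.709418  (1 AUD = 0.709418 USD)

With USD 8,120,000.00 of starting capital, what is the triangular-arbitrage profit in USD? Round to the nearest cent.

Profitable loop is USD → CAD → AUD → USD:
USD 8,120,000.00 × 1.28231 = CAD 10,412,357.20
CAD 10,412,357.20 × 1.10899 = AUD 11,547,200.01
AUD 11,547,200.01 × 0.709418 = USD 8,191,791.54
Profit = USD 8,191,791.54 − USD 8,120,000.00

Profit: USD 71,791.54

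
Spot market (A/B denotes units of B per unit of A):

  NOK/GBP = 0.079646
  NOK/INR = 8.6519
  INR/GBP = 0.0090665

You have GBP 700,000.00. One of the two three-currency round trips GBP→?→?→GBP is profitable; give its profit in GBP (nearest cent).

Profitable loop is GBP → INR → NOK → GBP:
GBP 700,000.00 ÷ 0.0090665 = INR 77,207,301.60
INR 77,207,301.60 ÷ 8.6519 = NOK 8,923,739.48
NOK 8,923,739.48 × 0.079646 = GBP 710,740.15
Profit = GBP 710,740.15 − GBP 700,000.00

Profit: GBP 10,740.15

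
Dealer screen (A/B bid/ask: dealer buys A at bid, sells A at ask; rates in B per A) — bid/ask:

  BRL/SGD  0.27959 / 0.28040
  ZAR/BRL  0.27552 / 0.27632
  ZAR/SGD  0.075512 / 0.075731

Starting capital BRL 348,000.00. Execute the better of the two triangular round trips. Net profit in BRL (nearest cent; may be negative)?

Net profit: BRL 5,981.30

Best loop BRL → SGD → ZAR → BRL:
BRL 348,000.00 × 0.27959 (sell BRL at bid) = SGD 97,297.32
SGD 97,297.32 ÷ 0.075731 (buy ZAR at ask) = ZAR 1,284,775.32
ZAR 1,284,775.32 × 0.27552 (sell ZAR at bid) = BRL 353,981.30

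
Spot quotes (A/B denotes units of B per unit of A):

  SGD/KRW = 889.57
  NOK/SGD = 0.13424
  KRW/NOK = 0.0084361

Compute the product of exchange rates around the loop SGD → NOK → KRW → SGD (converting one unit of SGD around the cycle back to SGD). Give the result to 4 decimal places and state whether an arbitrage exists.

0.9927 (arbitrage exists)

Around SGD → NOK → KRW → SGD: 1 ÷ 0.13424 ÷ 0.0084361 ÷ 889.57 = 0.992650
Product < 1; profitable direction is SGD → KRW → NOK → SGD.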